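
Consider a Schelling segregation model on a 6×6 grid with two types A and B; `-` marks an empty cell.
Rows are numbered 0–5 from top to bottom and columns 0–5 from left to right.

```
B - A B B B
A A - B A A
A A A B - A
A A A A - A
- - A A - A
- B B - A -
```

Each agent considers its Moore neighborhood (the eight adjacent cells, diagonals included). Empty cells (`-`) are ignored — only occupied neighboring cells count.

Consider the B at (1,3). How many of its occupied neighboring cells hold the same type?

Occupied neighbors of (1,3): (0,2)=A, (0,3)=B, (0,4)=B, (1,4)=A, (2,2)=A, (2,3)=B.
Same type (B): 3 of 6.

3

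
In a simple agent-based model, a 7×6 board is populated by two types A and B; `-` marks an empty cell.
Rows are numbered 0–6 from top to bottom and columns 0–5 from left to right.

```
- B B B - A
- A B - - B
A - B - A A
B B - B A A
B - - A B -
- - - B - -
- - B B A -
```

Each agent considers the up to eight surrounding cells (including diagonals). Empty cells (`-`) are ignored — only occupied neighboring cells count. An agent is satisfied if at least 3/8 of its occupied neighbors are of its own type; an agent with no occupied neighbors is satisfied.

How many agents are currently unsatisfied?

6

Row 0: (0,1)B 2/3 ✓ · (0,2)B 3/4 ✓ · (0,3)B 2/2 ✓ · (0,5)A 0/1 ✗
Row 1: (1,1)A 1/5 ✗ · (1,2)B 4/5 ✓ · (1,5)B 0/3 ✗
Row 2: (2,0)A 1/3 ✗ · (2,2)B 3/4 ✓ · (2,4)A 3/5 ✓ · (2,5)A 3/4 ✓
Row 3: (3,0)B 2/3 ✓ · (3,1)B 3/4 ✓ · (3,3)B 2/5 ✓ · (3,4)A 4/6 ✓ · (3,5)A 3/4 ✓
Row 4: (4,0)B 2/2 ✓ · (4,3)A 1/4 ✗ · (4,4)B 2/5 ✓
Row 5: (5,3)B 3/5 ✓
Row 6: (6,2)B 2/2 ✓ · (6,3)B 2/3 ✓ · (6,4)A 0/2 ✗
Unsatisfied: (0,5), (1,1), (1,5), (2,0), (4,3), (6,4) — 6 in total.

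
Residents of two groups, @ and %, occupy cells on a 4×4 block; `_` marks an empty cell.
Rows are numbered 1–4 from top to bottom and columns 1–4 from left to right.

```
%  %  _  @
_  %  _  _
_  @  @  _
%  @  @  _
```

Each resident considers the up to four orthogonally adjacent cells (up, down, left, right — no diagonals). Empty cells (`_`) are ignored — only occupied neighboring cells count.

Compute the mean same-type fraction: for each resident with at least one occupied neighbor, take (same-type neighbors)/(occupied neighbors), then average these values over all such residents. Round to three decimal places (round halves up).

0.729

Row 1: (1,1)% 1/1 · (1,2)% 2/2 · (1,4)@ — no occupied neighbors
Row 2: (2,2)% 1/2
Row 3: (3,2)@ 2/3 · (3,3)@ 2/2
Row 4: (4,1)% 0/1 · (4,2)@ 2/3 · (4,3)@ 2/2
Sum over 8 residents: 1/1 + 2/2 + 1/2 + 2/3 + 2/2 + 0/1 + 2/3 + 2/2 = 35/6; mean = 35/6 ÷ 8 = 35/48 = 0.729166… → 0.729.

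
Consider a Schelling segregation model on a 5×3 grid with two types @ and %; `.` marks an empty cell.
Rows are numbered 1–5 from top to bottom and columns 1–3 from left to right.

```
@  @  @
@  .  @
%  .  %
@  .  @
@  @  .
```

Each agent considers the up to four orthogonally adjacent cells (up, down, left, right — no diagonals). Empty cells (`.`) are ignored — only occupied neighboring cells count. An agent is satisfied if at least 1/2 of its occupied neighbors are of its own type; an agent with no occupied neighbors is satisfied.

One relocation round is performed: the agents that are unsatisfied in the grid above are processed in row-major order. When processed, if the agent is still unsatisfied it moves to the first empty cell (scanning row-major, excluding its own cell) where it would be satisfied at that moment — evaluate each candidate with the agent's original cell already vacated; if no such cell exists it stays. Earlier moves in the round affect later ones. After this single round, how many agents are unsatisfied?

0

Initially unsatisfied (in order): (3,1), (3,3), (4,3).
  (3,1) → (3,2).
  (3,3): no empty cell satisfies it; stays.
  (4,3) → (2,2).
Resulting grid:
@ @ @
@ @ @
. % %
@ . .
@ @ .
All satisfied now.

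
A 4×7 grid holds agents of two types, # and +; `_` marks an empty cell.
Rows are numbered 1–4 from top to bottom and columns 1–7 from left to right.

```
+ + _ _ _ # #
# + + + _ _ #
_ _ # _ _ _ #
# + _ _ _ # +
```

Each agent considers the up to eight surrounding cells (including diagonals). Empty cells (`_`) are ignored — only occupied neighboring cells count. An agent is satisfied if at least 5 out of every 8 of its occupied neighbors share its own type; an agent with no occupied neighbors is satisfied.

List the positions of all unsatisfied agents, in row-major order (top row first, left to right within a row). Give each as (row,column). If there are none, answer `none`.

(2,1), (2,2), (2,4), (3,3), (4,1), (4,2), (4,6), (4,7)

Row 1: (1,1)+ 2/3 satisfied · (1,2)+ 3/4 satisfied · (1,6)# 2/2 satisfied · (1,7)# 2/2 satisfied
Row 2: (2,1)# 0/3 not · (2,2)+ 3/5 not · (2,3)+ 3/4 satisfied · (2,4)+ 1/2 not · (2,7)# 3/3 satisfied
Row 3: (3,3)# 0/4 not · (3,7)# 2/3 satisfied
Row 4: (4,1)# 0/1 not · (4,2)+ 0/2 not · (4,6)# 1/2 not · (4,7)+ 0/2 not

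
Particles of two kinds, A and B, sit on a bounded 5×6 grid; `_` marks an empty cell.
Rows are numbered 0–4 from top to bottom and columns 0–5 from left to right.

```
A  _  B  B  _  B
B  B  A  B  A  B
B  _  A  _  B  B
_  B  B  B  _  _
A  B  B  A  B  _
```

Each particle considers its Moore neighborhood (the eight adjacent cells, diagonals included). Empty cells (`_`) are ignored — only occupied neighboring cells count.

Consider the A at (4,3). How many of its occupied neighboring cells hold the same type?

0

Occupied neighbors of (4,3): (3,2)=B, (3,3)=B, (4,2)=B, (4,4)=B.
Same type (A): 0 of 4.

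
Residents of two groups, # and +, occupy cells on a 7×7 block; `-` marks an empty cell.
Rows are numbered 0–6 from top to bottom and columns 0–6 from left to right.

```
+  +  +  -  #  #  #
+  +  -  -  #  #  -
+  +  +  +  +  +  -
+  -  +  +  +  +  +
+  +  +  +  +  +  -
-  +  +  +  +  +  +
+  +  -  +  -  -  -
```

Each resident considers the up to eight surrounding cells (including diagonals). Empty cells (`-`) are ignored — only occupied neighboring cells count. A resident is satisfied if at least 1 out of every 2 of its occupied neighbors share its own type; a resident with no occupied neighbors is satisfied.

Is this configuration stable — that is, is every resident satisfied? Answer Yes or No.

Row 0: (0,0)+ 3/3 ok · (0,1)+ 4/4 ok · (0,2)+ 2/2 ok · (0,4)# 3/3 ok · (0,5)# 4/4 ok · (0,6)# 2/2 ok
Row 1: (1,0)+ 5/5 ok · (1,1)+ 7/7 ok · (1,4)# 3/6 ok · (1,5)# 4/6 ok
Row 2: (2,0)+ 4/4 ok · (2,1)+ 6/6 ok · (2,2)+ 5/5 ok · (2,3)+ 5/6 ok · (2,4)+ 5/7 ok · (2,5)+ 4/6 ok
Row 3: (3,0)+ 4/4 ok · (3,2)+ 7/7 ok · (3,3)+ 8/8 ok · (3,4)+ 8/8 ok · (3,5)+ 6/6 ok · (3,6)+ 3/3 ok
Row 4: (4,0)+ 3/3 ok · (4,1)+ 6/6 ok · (4,2)+ 7/7 ok · (4,3)+ 8/8 ok · (4,4)+ 8/8 ok · (4,5)+ 7/7 ok
Row 5: (5,1)+ 6/6 ok · (5,2)+ 7/7 ok · (5,3)+ 6/6 ok · (5,4)+ 6/6 ok · (5,5)+ 4/4 ok · (5,6)+ 2/2 ok
Row 6: (6,0)+ 2/2 ok · (6,1)+ 3/3 ok · (6,3)+ 3/3 ok
All meet the threshold, so the configuration is stable.

Yes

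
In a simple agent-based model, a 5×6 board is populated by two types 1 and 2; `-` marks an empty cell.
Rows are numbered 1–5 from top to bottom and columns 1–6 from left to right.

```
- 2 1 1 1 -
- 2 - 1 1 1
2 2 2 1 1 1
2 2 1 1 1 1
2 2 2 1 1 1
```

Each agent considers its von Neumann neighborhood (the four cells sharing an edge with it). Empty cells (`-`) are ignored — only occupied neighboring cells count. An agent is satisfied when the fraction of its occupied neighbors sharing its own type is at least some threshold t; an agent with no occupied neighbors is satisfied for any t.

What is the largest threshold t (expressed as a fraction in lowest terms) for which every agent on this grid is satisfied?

1/4

Row 1: (1,2)2 1/2 · (1,3)1 1/2 · (1,4)1 3/3 · (1,5)1 2/2
Row 2: (2,2)2 2/2 · (2,4)1 3/3 · (2,5)1 4/4 · (2,6)1 2/2
Row 3: (3,1)2 2/2 · (3,2)2 4/4 · (3,3)2 1/3 · (3,4)1 3/4 · (3,5)1 4/4 · (3,6)1 3/3
Row 4: (4,1)2 3/3 · (4,2)2 3/4 · (4,3)1 1/4 · (4,4)1 4/4 · (4,5)1 4/4 · (4,6)1 3/3
Row 5: (5,1)2 2/2 · (5,2)2 3/3 · (5,3)2 1/3 · (5,4)1 2/3 · (5,5)1 3/3 · (5,6)1 2/2
The smallest same-type fraction is 1/4 at (4,3), which reduces to 1/4. Any threshold above that leaves this agent unsatisfied.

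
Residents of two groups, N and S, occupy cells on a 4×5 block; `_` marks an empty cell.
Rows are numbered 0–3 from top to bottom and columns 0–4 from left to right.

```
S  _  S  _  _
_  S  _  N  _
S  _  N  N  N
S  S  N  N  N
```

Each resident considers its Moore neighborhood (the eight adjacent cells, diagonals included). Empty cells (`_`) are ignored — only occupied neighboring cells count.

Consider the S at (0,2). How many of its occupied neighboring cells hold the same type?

1

Occupied neighbors of (0,2): (1,1)=S, (1,3)=N.
Same type (S): 1 of 2.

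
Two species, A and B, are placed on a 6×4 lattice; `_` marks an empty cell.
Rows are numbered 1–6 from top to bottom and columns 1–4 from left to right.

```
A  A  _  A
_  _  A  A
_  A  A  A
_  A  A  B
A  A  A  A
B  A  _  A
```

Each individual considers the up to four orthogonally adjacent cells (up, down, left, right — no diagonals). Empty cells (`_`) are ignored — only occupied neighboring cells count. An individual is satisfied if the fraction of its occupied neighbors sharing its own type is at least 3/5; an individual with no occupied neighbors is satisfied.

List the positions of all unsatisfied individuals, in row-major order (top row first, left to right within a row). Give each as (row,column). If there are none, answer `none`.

Row 1: (1,1)A 1/1 ok · (1,2)A 1/1 ok · (1,4)A 1/1 ok
Row 2: (2,3)A 2/2 ok · (2,4)A 3/3 ok
Row 3: (3,2)A 2/2 ok · (3,3)A 4/4 ok · (3,4)A 2/3 ok
Row 4: (4,2)A 3/3 ok · (4,3)A 3/4 ok · (4,4)B 0/3 unhappy
Row 5: (5,1)A 1/2 unhappy · (5,2)A 4/4 ok · (5,3)A 3/3 ok · (5,4)A 2/3 ok
Row 6: (6,1)B 0/2 unhappy · (6,2)A 1/2 unhappy · (6,4)A 1/1 ok

(4,4), (5,1), (6,1), (6,2)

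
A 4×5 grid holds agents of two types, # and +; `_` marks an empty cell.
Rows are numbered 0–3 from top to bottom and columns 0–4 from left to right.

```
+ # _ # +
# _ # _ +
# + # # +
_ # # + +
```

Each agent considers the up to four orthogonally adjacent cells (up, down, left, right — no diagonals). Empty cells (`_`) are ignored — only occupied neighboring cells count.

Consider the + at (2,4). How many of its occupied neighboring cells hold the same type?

Occupied neighbors of (2,4): (1,4)=+, (3,4)=+, (2,3)=#.
Same type (+): 2 of 3.

2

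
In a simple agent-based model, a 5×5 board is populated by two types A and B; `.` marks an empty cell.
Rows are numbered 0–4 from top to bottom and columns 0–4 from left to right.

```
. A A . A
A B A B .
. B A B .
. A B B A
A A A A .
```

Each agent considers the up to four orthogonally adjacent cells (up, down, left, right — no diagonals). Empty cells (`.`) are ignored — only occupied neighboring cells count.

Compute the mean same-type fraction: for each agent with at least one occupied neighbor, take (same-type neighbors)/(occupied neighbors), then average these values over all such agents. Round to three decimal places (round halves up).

Row 0: (0,1)A 1/2 · (0,2)A 2/2 · (0,4)A — no occupied neighbors
Row 1: (1,0)A 0/1 · (1,1)B 1/4 · (1,2)A 2/4 · (1,3)B 1/2
Row 2: (2,1)B 1/3 · (2,2)A 1/4 · (2,3)B 2/3
Row 3: (3,1)A 1/3 · (3,2)B 1/4 · (3,3)B 2/4 · (3,4)A 0/1
Row 4: (4,0)A 1/1 · (4,1)A 3/3 · (4,2)A 2/3 · (4,3)A 1/2
Sum over 17 agents: 1/2 + 2/2 + 0/1 + 1/4 + 2/4 + 1/2 + 1/3 + 1/4 + 2/3 + 1/3 + 1/4 + 2/4 + 0/1 + 1/1 + 3/3 + 2/3 + 1/2 = 33/4; mean = 33/4 ÷ 17 = 33/68 = 0.485294… → 0.485.

0.485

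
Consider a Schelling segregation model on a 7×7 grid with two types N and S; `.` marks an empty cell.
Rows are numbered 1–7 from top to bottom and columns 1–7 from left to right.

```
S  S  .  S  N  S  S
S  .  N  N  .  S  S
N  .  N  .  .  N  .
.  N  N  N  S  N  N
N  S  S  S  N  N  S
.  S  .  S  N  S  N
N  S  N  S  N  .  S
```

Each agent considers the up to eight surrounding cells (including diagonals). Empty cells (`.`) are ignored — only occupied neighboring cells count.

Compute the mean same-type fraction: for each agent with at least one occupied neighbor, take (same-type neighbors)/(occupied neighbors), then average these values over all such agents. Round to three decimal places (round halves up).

0.483

Row 1: (1,1)S 2/2 · (1,2)S 2/3 · (1,4)S 0/3 · (1,5)N 1/4 · (1,6)S 3/4 · (1,7)S 3/3
Row 2: (2,1)S 2/3 · (2,3)N 2/4 · (2,4)N 3/4 · (2,6)S 3/5 · (2,7)S 3/4
Row 3: (3,1)N 1/2 · (3,3)N 5/5 · (3,6)N 2/5
Row 4: (4,2)N 4/6 · (4,3)N 3/6 · (4,4)N 3/6 · (4,5)S 1/6 · (4,6)N 4/6 · (4,7)N 3/4
Row 5: (5,1)N 1/3 · (5,2)S 2/5 · (5,3)S 4/7 · (5,4)S 3/7 · (5,5)N 4/8 · (5,6)N 5/8 · (5,7)S 1/5
Row 6: (6,2)S 3/6 · (6,4)S 3/7 · (6,5)N 3/7 · (6,6)S 2/7 · (6,7)N 1/4
Row 7: (7,1)N 0/2 · (7,2)S 1/3 · (7,3)N 0/4 · (7,4)S 1/4 · (7,5)N 1/4 · (7,7)S 1/2
Sum over 38 agents: 2/2 + 2/3 + 0/3 + 1/4 + 3/4 + 3/3 + 2/3 + 2/4 + 3/4 + 3/5 + 3/4 + 1/2 + 5/5 + 2/5 + 4/6 + 3/6 + 3/6 + 1/6 + 4/6 + 3/4 + 1/3 + 2/5 + 4/7 + 3/7 + 4/8 + 5/8 + 1/5 + 3/6 + 3/7 + 3/7 + 2/7 + 1/4 + 0/2 + 1/3 + 0/4 + 1/4 + 1/4 + 1/2 = 5143/280; mean = 5143/280 ÷ 38 = 5143/10640 = 0.483364… → 0.483.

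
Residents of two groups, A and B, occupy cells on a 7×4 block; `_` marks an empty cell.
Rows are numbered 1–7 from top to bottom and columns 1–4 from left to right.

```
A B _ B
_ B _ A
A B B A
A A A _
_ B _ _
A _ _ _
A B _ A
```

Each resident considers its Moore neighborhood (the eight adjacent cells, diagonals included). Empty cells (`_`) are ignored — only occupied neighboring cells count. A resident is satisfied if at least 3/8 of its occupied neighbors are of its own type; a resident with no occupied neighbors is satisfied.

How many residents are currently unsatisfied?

(1,1)A 0/2 unhappy
(1,2)B 1/2 ok
(1,4)B 0/1 unhappy
(2,2)B 3/5 ok
(2,4)A 1/3 unhappy
(3,1)A 2/4 ok
(3,2)B 2/6 unhappy
(3,3)B 2/6 unhappy
(3,4)A 2/3 ok
(4,1)A 2/4 ok
(4,2)A 3/6 ok
(4,3)A 2/5 ok
(5,2)B 0/4 unhappy
(6,1)A 1/3 unhappy
(7,1)A 1/2 ok
(7,2)B 0/2 unhappy
(7,4)A 0/0 ok
Unsatisfied: (1,1), (1,4), (2,4), (3,2), (3,3), (5,2), (6,1), (7,2) — 8 in total.

8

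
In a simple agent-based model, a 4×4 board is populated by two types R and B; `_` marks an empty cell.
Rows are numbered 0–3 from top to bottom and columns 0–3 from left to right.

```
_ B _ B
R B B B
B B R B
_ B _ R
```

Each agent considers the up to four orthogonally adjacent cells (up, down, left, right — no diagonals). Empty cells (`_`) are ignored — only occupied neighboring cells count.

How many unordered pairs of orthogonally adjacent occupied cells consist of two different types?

Scan each occupied cell's neighbors to the right and below so each pair is counted once.
From row 0: 0 unlike of 2 pairs (running 0/2).
From row 1: 3 unlike of 7 pairs (running 3/9).
From row 2: 3 unlike of 5 pairs (running 6/14).
Total adjacent occupied pairs: 14; unlike-type pairs: 6.

6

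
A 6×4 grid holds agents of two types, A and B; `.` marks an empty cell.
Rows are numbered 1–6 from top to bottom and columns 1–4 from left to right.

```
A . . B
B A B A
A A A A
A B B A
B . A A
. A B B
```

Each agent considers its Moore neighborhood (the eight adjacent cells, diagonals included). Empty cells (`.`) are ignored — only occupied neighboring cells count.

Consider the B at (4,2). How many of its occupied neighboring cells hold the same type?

Occupied neighbors of (4,2): (3,1)=A, (3,2)=A, (3,3)=A, (4,1)=A, (4,3)=B, (5,1)=B, (5,3)=A.
Same type (B): 2 of 7.

2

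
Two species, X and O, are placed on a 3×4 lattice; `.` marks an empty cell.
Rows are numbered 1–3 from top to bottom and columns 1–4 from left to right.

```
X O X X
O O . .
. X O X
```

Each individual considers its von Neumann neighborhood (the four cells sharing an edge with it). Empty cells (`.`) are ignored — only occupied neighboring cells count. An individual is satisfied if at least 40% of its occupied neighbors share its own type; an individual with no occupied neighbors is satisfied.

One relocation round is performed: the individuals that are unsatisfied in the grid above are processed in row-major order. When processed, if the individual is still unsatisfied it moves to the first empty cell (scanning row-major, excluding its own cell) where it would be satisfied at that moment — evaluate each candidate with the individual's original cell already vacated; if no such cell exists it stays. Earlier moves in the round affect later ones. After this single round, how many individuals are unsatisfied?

Initially unsatisfied (in order): (1,1), (1,2), (3,2), (3,3), (3,4).
  (1,1) → (2,4).
  (1,2): now satisfied by earlier moves; stays.
  (3,2) → (2,3).
  (3,3) → (1,1).
  (3,4): now satisfied by earlier moves; stays.
Resulting grid:
O O X X
O O X X
. . . X
All satisfied now.

0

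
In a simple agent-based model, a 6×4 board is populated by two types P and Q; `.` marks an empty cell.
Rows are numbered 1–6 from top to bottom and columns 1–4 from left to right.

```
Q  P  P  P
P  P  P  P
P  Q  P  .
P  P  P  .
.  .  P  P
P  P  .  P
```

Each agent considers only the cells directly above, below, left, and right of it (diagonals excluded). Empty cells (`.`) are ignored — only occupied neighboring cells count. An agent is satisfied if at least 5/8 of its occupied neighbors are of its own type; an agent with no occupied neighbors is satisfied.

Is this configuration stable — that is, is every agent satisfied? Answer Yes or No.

(1,1)Q 0/2 ✗
(1,2)P 2/3 ✓
(1,3)P 3/3 ✓
(1,4)P 2/2 ✓
(2,1)P 2/3 ✓
(2,2)P 3/4 ✓
(2,3)P 4/4 ✓
(2,4)P 2/2 ✓
(3,1)P 2/3 ✓
(3,2)Q 0/4 ✗
(3,3)P 2/3 ✓
(4,1)P 2/2 ✓
(4,2)P 2/3 ✓
(4,3)P 3/3 ✓
(5,3)P 2/2 ✓
(5,4)P 2/2 ✓
(6,1)P 1/1 ✓
(6,2)P 1/1 ✓
(6,4)P 1/1 ✓
For instance (1,1) has only 0/2 same-type neighbors, below 5/8.

No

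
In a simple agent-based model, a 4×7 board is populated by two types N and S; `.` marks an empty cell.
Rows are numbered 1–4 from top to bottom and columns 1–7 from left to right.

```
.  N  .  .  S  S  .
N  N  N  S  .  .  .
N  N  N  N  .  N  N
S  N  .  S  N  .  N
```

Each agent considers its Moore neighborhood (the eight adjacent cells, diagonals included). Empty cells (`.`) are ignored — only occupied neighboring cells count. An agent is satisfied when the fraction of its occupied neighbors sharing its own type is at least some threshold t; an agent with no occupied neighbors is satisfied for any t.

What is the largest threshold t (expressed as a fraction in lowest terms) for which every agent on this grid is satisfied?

Row 1: (1,2)N 3/3 · (1,5)S 2/2 · (1,6)S 1/1
Row 2: (2,1)N 4/4 · (2,2)N 6/6 · (2,3)N 5/6 · (2,4)S 1/4
Row 3: (3,1)N 4/5 · (3,2)N 6/7 · (3,3)N 5/7 · (3,4)N 3/5 · (3,6)N 3/3 · (3,7)N 2/2
Row 4: (4,1)S 0/3 · (4,2)N 3/4 · (4,4)S 0/3 · (4,5)N 2/3 · (4,7)N 2/2
The smallest same-type fraction is 0/3 at (4,1), which reduces to 0/1. Any threshold above that leaves this agent unsatisfied.

0/1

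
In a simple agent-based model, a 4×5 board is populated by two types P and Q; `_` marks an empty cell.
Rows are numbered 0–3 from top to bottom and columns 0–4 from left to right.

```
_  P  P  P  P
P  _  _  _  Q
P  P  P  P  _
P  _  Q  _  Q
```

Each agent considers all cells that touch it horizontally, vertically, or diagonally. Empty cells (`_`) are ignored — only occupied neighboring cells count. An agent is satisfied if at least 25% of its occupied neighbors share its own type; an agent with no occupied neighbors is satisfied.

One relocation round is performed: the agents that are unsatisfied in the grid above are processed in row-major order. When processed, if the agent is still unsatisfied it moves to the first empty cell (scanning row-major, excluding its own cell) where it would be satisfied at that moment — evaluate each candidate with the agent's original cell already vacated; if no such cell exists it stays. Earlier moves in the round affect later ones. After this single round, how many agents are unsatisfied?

Initially unsatisfied (in order): (1,4), (3,2), (3,4).
  (1,4) → (2,4).
  (3,2) → (1,4).
  (3,4): now satisfied by earlier moves; stays.
Resulting grid:
_ P P P P
P _ _ _ Q
P P P P Q
P _ _ _ Q
All satisfied now.

0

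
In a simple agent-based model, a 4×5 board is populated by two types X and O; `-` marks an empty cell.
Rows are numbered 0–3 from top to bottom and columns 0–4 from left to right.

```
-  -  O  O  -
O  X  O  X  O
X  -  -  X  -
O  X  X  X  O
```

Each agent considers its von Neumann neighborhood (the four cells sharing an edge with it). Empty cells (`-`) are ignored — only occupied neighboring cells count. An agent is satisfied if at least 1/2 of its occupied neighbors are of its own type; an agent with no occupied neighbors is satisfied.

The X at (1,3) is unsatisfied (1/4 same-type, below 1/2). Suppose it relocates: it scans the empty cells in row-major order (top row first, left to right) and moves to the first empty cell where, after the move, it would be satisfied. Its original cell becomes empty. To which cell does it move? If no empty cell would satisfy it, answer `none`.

Vacating (1,3). Empty cells in order:
  (0,0): 0/1 same-type → still unsatisfied.
  (0,1): 1/2 same-type → satisfied — stop here.

(0,1)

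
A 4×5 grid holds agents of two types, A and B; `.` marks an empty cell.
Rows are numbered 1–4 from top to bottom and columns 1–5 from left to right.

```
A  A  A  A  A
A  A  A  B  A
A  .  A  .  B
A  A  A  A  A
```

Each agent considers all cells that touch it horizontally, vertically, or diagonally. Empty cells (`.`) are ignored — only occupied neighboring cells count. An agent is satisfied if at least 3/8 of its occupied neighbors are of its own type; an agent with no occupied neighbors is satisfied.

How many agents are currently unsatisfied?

2

Row 1: (1,1)A 3/3 satisfied · (1,2)A 5/5 satisfied · (1,3)A 4/5 satisfied · (1,4)A 4/5 satisfied · (1,5)A 2/3 satisfied
Row 2: (2,1)A 4/4 satisfied · (2,2)A 7/7 satisfied · (2,3)A 5/6 satisfied · (2,4)B 1/7 not · (2,5)A 2/4 satisfied
Row 3: (3,1)A 4/4 satisfied · (3,3)A 5/6 satisfied · (3,5)B 1/4 not
Row 4: (4,1)A 2/2 satisfied · (4,2)A 4/4 satisfied · (4,3)A 3/3 satisfied · (4,4)A 3/4 satisfied · (4,5)A 1/2 satisfied
Unsatisfied: (2,4), (3,5) — 2 in total.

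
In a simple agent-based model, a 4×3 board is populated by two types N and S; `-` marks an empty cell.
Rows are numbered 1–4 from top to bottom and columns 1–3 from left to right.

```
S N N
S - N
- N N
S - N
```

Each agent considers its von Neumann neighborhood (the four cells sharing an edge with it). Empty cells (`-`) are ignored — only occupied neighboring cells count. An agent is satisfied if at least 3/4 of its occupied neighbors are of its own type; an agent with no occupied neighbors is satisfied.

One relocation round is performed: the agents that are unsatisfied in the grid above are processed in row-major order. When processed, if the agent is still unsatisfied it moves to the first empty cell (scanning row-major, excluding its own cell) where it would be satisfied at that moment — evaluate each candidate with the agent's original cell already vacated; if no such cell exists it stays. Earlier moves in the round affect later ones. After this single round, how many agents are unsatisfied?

Initially unsatisfied (in order): (1,1), (1,2).
  (1,1): no empty cell satisfies it; stays.
  (1,2): no empty cell satisfies it; stays.
Resulting grid:
S N N
S - N
- N N
S - N
Unsatisfied now: (1,1), (1,2).

2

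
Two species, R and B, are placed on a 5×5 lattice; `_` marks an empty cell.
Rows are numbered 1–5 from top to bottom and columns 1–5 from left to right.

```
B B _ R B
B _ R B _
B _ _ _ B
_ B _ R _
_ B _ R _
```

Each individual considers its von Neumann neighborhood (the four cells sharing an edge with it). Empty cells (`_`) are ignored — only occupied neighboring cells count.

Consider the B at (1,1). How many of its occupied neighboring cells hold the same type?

2

Occupied neighbors of (1,1): (2,1)=B, (1,2)=B.
Same type (B): 2 of 2.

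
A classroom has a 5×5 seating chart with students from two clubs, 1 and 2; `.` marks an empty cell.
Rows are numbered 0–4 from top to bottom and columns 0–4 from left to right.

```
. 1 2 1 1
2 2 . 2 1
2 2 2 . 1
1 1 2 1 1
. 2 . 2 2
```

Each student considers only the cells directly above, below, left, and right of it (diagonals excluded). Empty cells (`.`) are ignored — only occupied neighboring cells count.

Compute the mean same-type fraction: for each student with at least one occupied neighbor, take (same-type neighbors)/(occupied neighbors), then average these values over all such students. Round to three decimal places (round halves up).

Row 0: (0,1)1 0/2 · (0,2)2 0/2 · (0,3)1 1/3 · (0,4)1 2/2
Row 1: (1,0)2 2/2 · (1,1)2 2/3 · (1,3)2 0/2 · (1,4)1 2/3
Row 2: (2,0)2 2/3 · (2,1)2 3/4 · (2,2)2 2/2 · (2,4)1 2/2
Row 3: (3,0)1 1/2 · (3,1)1 1/4 · (3,2)2 1/3 · (3,3)1 1/3 · (3,4)1 2/3
Row 4: (4,1)2 0/1 · (4,3)2 1/2 · (4,4)2 1/2
Sum over 20 students: 0/2 + 0/2 + 1/3 + 2/2 + 2/2 + 2/3 + 0/2 + 2/3 + 2/3 + 3/4 + 2/2 + 2/2 + 1/2 + 1/4 + 1/3 + 1/3 + 2/3 + 0/1 + 1/2 + 1/2 = 61/6; mean = 61/6 ÷ 20 = 61/120 = 0.508333… → 0.508.

0.508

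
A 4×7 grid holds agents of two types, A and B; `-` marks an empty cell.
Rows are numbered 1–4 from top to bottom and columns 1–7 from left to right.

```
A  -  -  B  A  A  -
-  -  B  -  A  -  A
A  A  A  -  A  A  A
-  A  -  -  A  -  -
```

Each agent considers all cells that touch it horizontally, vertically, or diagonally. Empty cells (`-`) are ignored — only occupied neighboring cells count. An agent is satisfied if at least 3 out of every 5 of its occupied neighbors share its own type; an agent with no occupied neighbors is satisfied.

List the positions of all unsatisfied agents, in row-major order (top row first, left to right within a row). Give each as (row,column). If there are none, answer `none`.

(1,1)A 0/0 ok
(1,4)B 1/3 unhappy
(1,5)A 2/3 ok
(1,6)A 3/3 ok
(2,3)B 1/3 unhappy
(2,5)A 4/5 ok
(2,7)A 3/3 ok
(3,1)A 2/2 ok
(3,2)A 3/4 ok
(3,3)A 2/3 ok
(3,5)A 3/3 ok
(3,6)A 5/5 ok
(3,7)A 2/2 ok
(4,2)A 3/3 ok
(4,5)A 2/2 ok

(1,4), (2,3)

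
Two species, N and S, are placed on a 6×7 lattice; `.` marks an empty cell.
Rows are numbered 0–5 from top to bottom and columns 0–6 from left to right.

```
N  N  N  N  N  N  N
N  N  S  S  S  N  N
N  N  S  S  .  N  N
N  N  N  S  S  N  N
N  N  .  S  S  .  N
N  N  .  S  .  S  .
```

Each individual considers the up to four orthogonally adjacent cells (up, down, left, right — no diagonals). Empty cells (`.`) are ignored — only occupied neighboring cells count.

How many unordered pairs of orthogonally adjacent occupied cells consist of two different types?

9

Scan each occupied cell's neighbors to the right and below so each pair is counted once.
Row 0: N(0,0)–N(0,1)= N(0,0)–N(1,0)= N(0,1)–N(0,2)= N(0,1)–N(1,1)= N(0,2)–N(0,3)= N(0,2)–S(1,2)≠ N(0,3)–N(0,4)= N(0,3)–S(1,3)≠ N(0,4)–N(0,5)= N(0,4)–S(1,4)≠ N(0,5)–N(0,6)= N(0,5)–N(1,5)= N(0,6)–N(1,6)=  → 3/13 unlike.
Row 1: N(1,0)–N(1,1)= N(1,0)–N(2,0)= N(1,1)–S(1,2)≠ N(1,1)–N(2,1)= S(1,2)–S(1,3)= S(1,2)–S(2,2)= S(1,3)–S(1,4)= S(1,3)–S(2,3)= S(1,4)–N(1,5)≠ N(1,5)–N(1,6)= N(1,5)–N(2,5)= N(1,6)–N(2,6)=  → 2/12 unlike.
Row 2: N(2,0)–N(2,1)= N(2,0)–N(3,0)= N(2,1)–S(2,2)≠ N(2,1)–N(3,1)= S(2,2)–S(2,3)= S(2,2)–N(3,2)≠ S(2,3)–S(3,3)= N(2,5)–N(2,6)= N(2,5)–N(3,5)= N(2,6)–N(3,6)=  → 2/10 unlike.
Row 3: N(3,0)–N(3,1)= N(3,0)–N(4,0)= N(3,1)–N(3,2)= N(3,1)–N(4,1)= N(3,2)–S(3,3)≠ S(3,3)–S(3,4)= S(3,3)–S(4,3)= S(3,4)–N(3,5)≠ S(3,4)–S(4,4)= N(3,5)–N(3,6)= N(3,6)–N(4,6)=  → 2/11 unlike.
Row 4: N(4,0)–N(4,1)= N(4,0)–N(5,0)= N(4,1)–N(5,1)= S(4,3)–S(4,4)= S(4,3)–S(5,3)=  → 0/5 unlike.
Row 5: N(5,0)–N(5,1)=  → 0/1 unlike.
Total adjacent occupied pairs: 52; unlike-type pairs: 9.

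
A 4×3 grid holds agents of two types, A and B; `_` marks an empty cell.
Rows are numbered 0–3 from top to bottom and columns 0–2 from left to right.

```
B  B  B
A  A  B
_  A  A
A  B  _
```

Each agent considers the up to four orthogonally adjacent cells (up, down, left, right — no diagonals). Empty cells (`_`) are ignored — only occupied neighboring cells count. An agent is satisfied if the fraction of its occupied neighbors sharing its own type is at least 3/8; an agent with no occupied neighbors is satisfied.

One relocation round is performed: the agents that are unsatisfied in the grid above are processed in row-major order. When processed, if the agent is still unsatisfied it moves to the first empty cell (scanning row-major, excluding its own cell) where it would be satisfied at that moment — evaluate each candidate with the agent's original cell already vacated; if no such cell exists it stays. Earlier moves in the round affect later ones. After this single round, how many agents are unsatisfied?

Initially unsatisfied (in order): (1,2), (3,0), (3,1).
  (1,2) → (3,2).
  (3,0) → (1,2).
  (3,1): now satisfied by earlier moves; stays.
Resulting grid:
B B B
A A A
_ A A
_ B B
All satisfied now.

0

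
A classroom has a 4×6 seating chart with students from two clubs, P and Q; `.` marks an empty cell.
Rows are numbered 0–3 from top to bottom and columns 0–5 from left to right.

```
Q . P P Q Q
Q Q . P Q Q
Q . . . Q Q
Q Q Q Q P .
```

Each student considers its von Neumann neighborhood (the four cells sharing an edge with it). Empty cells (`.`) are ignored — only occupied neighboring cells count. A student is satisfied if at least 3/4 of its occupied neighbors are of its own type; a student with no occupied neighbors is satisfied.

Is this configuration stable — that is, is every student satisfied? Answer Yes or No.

No

Row 0: (0,0)Q 1/1 ok · (0,2)P 1/1 ok · (0,3)P 2/3 unhappy · (0,4)Q 2/3 unhappy · (0,5)Q 2/2 ok
Row 1: (1,0)Q 3/3 ok · (1,1)Q 1/1 ok · (1,3)P 1/2 unhappy · (1,4)Q 3/4 ok · (1,5)Q 3/3 ok
Row 2: (2,0)Q 2/2 ok · (2,4)Q 2/3 unhappy · (2,5)Q 2/2 ok
Row 3: (3,0)Q 2/2 ok · (3,1)Q 2/2 ok · (3,2)Q 2/2 ok · (3,3)Q 1/2 unhappy · (3,4)P 0/2 unhappy
For instance (0,3) has only 2/3 same-type neighbors, below 3/4.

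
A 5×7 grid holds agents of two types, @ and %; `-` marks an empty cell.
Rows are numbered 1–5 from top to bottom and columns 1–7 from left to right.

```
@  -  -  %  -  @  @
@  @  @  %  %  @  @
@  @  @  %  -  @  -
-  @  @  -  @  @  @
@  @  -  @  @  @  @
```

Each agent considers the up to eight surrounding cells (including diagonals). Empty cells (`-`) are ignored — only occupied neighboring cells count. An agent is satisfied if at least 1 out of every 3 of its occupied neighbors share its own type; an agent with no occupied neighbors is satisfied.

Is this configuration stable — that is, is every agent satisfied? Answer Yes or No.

Yes

Row 1: (1,1)@ 2/2 ok · (1,4)% 2/3 ok · (1,6)@ 3/4 ok · (1,7)@ 3/3 ok
Row 2: (2,1)@ 4/4 ok · (2,2)@ 6/6 ok · (2,3)@ 3/6 ok · (2,4)% 3/5 ok · (2,5)% 3/6 ok · (2,6)@ 4/5 ok · (2,7)@ 4/4 ok
Row 3: (3,1)@ 4/4 ok · (3,2)@ 7/7 ok · (3,3)@ 5/7 ok · (3,4)% 2/6 ok · (3,6)@ 5/6 ok
Row 4: (4,2)@ 6/6 ok · (4,3)@ 5/6 ok · (4,5)@ 5/6 ok · (4,6)@ 6/6 ok · (4,7)@ 4/4 ok
Row 5: (5,1)@ 2/2 ok · (5,2)@ 3/3 ok · (5,4)@ 3/3 ok · (5,5)@ 4/4 ok · (5,6)@ 5/5 ok · (5,7)@ 3/3 ok
All meet the threshold, so the configuration is stable.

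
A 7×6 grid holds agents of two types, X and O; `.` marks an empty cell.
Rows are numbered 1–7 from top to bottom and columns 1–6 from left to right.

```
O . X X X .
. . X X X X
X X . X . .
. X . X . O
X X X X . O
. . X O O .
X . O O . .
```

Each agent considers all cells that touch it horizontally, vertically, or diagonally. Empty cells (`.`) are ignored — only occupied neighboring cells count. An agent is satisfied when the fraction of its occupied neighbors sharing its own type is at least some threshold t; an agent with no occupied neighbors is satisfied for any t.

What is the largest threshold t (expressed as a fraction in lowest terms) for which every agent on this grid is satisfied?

1/2

(1,1)O — no occupied neighbors
(1,3)X 3/3
(1,4)X 5/5
(1,5)X 4/4
(2,3)X 5/5
(2,4)X 6/6
(2,5)X 5/5
(2,6)X 2/2
(3,1)X 2/2
(3,2)X 3/3
(3,4)X 4/4
(4,2)X 5/5
(4,4)X 3/3
(4,6)O 1/1
(5,1)X 2/2
(5,2)X 4/4
(5,3)X 5/6
(5,4)X 3/5
(5,6)O 2/2
(6,3)X 3/6
(6,4)O 3/6
(6,5)O 3/4
(7,1)X — no occupied neighbors
(7,3)O 2/3
(7,4)O 3/4
The smallest same-type fraction is 3/6 at (6,3), which reduces to 1/2. Any threshold above that leaves this agent unsatisfied.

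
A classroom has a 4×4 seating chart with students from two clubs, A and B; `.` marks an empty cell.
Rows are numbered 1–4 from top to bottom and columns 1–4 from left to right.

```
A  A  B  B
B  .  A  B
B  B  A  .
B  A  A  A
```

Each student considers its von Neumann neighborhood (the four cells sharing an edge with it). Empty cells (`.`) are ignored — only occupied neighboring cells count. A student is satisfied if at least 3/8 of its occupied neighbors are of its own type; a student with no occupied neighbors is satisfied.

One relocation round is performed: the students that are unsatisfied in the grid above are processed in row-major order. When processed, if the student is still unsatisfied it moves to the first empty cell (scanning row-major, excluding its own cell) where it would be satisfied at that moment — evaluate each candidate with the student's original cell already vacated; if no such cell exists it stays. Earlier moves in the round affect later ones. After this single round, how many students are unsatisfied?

0

Initially unsatisfied (in order): (1,3), (2,3), (3,2), (4,2).
  (1,3) → (2,2).
  (2,3) → (1,3).
  (3,2): now satisfied by earlier moves; stays.
  (4,2) → (2,3).
Resulting grid:
A A A B
B B A B
B B A .
B . A A
All satisfied now.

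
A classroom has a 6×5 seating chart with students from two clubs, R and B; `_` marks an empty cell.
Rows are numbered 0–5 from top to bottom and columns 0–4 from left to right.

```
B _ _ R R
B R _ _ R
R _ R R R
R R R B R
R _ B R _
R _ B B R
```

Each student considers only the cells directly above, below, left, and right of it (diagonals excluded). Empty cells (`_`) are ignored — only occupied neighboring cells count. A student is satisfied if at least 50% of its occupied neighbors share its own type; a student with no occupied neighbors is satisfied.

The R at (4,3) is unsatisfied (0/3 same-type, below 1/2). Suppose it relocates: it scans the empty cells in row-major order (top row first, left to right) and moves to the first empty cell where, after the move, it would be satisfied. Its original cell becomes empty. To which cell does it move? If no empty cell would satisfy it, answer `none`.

Vacating (4,3). Empty cells in order:
  (0,1): 1/2 same-type → satisfied — stop here.

(0,1)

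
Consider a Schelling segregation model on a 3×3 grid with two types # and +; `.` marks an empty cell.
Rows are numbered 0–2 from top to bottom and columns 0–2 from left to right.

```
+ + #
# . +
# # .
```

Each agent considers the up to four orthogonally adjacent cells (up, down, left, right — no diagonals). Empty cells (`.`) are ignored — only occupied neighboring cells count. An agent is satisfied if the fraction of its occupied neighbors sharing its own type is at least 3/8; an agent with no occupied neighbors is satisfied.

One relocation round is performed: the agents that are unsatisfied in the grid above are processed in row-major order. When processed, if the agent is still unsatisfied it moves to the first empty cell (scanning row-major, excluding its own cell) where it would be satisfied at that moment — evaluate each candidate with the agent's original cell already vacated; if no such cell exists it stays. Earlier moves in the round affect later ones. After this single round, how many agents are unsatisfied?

Initially unsatisfied (in order): (0,2), (1,2).
  (0,2) → (1,1).
  (1,2) → (0,2).
Resulting grid:
+ + +
# # .
# # .
All satisfied now.

0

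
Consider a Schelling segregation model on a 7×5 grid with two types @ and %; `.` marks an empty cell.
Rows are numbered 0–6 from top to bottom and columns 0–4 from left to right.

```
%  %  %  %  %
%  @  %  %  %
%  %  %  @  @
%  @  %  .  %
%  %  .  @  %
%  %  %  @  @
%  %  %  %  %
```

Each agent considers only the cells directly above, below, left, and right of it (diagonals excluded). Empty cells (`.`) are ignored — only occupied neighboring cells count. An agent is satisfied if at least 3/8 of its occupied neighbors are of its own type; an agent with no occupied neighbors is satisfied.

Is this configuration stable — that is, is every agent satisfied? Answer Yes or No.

Row 0: (0,0)% 2/2 satisfied · (0,1)% 2/3 satisfied · (0,2)% 3/3 satisfied · (0,3)% 3/3 satisfied · (0,4)% 2/2 satisfied
Row 1: (1,0)% 2/3 satisfied · (1,1)@ 0/4 not · (1,2)% 3/4 satisfied · (1,3)% 3/4 satisfied · (1,4)% 2/3 satisfied
Row 2: (2,0)% 3/3 satisfied · (2,1)% 2/4 satisfied · (2,2)% 3/4 satisfied · (2,3)@ 1/3 not · (2,4)@ 1/3 not
Row 3: (3,0)% 2/3 satisfied · (3,1)@ 0/4 not · (3,2)% 1/2 satisfied · (3,4)% 1/2 satisfied
Row 4: (4,0)% 3/3 satisfied · (4,1)% 2/3 satisfied · (4,3)@ 1/2 satisfied · (4,4)% 1/3 not
Row 5: (5,0)% 3/3 satisfied · (5,1)% 4/4 satisfied · (5,2)% 2/3 satisfied · (5,3)@ 2/4 satisfied · (5,4)@ 1/3 not
Row 6: (6,0)% 2/2 satisfied · (6,1)% 3/3 satisfied · (6,2)% 3/3 satisfied · (6,3)% 2/3 satisfied · (6,4)% 1/2 satisfied
For instance (1,1) has only 0/4 same-type neighbors, below 3/8.

No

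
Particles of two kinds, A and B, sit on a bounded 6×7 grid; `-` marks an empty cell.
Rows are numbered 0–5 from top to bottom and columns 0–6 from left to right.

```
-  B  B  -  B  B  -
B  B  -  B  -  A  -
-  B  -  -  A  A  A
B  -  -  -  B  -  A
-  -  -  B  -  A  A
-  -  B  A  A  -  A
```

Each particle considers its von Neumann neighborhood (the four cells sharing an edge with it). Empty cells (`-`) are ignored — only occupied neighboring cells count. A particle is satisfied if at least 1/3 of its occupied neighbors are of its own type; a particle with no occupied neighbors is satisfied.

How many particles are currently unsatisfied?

Row 0: (0,1)B 2/2 ok · (0,2)B 1/1 ok · (0,4)B 1/1 ok · (0,5)B 1/2 ok
Row 1: (1,0)B 1/1 ok · (1,1)B 3/3 ok · (1,3)B 0/0 ok · (1,5)A 1/2 ok
Row 2: (2,1)B 1/1 ok · (2,4)A 1/2 ok · (2,5)A 3/3 ok · (2,6)A 2/2 ok
Row 3: (3,0)B 0/0 ok · (3,4)B 0/1 unhappy · (3,6)A 2/2 ok
Row 4: (4,3)B 0/1 unhappy · (4,5)A 1/1 ok · (4,6)A 3/3 ok
Row 5: (5,2)B 0/1 unhappy · (5,3)A 1/3 ok · (5,4)A 1/1 ok · (5,6)A 1/1 ok
Unsatisfied: (3,4), (4,3), (5,2) — 3 in total.

3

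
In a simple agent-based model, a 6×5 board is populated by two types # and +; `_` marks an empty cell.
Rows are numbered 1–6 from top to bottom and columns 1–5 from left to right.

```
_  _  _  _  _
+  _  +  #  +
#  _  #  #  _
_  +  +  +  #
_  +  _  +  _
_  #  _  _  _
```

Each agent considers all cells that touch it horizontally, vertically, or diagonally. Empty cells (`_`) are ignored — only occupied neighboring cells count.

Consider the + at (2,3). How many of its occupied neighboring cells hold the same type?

Occupied neighbors of (2,3): (2,4)=#, (3,3)=#, (3,4)=#.
Same type (+): 0 of 3.

0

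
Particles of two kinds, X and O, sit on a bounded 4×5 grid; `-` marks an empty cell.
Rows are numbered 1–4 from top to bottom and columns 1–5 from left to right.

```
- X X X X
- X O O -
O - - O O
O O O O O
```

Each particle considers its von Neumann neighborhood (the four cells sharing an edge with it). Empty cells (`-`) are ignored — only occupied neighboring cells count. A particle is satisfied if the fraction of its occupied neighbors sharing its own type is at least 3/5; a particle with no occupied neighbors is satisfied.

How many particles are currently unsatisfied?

2

Row 1: (1,2)X 2/2 satisfied · (1,3)X 2/3 satisfied · (1,4)X 2/3 satisfied · (1,5)X 1/1 satisfied
Row 2: (2,2)X 1/2 not · (2,3)O 1/3 not · (2,4)O 2/3 satisfied
Row 3: (3,1)O 1/1 satisfied · (3,4)O 3/3 satisfied · (3,5)O 2/2 satisfied
Row 4: (4,1)O 2/2 satisfied · (4,2)O 2/2 satisfied · (4,3)O 2/2 satisfied · (4,4)O 3/3 satisfied · (4,5)O 2/2 satisfied
Unsatisfied: (2,2), (2,3) — 2 in total.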